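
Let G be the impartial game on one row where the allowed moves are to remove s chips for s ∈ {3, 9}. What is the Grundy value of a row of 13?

Build the Grundy sequence with g(k) = mex{g(k−s) : s ∈ {3, 9}, s ≤ k}:
g(0) = mex{} = 0
g(1) = mex{} = 0
g(2) = mex{} = 0
g(3) = mex{0} = 1
g(4) = mex{0} = 1
g(5) = mex{0} = 1
g(6) = mex{1} = 0
g(7) = mex{1} = 0
g(8) = mex{1} = 0
g(9) = mex{0} = 1
g(10) = mex{0} = 1
g(11) = mex{0} = 1
g(12) = mex{1} = 0
g(13) = mex{1} = 0
So g(13) = 0.

0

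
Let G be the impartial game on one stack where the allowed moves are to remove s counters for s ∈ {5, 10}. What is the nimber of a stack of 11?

Grundy values for subtraction set {5, 10}:
k:     0  1  2  3  4  5  6  7  8  9 10 11
g(k):  0  0  0  0  0  1  1  1  1  1  2  2
So g(11) = 2.

2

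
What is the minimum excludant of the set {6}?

0 is not in the set, so the mex is 0.

0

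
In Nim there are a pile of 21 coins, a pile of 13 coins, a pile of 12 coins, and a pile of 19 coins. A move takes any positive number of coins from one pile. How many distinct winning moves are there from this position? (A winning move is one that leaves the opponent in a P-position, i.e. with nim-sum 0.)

3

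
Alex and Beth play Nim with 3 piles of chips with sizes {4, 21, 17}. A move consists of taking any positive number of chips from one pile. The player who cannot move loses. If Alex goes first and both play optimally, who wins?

Compute the nim-sum pairwise:
4 XOR 21 = 17
17 XOR 17 = 0
The nim-sum is 0, so this is a P-position: the player to move is in a losing position under optimal play; Alex is about to move from it and so loses — Beth wins.

Beth wins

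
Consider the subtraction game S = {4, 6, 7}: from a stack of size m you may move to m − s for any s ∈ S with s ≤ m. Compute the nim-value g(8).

2

Compute g(0), g(1), … for moves {4, 6, 7}:
k:     0  1  2  3  4  5  6  7  8
g(k):  0  0  0  0  1  1  1  1  2
So g(8) = 2.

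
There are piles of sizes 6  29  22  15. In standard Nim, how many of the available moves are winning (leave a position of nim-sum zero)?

3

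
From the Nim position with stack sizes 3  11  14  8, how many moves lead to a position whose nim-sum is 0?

3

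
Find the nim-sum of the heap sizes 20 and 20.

Compute the nim-sum pairwise:
20 ⊕ 20 = 0

0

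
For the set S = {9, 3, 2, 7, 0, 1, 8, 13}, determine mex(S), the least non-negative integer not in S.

The values 0, 1, 2, 3 are all present; 4 is the first non-negative integer missing from the set.

4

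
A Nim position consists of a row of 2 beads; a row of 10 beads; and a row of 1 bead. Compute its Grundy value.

9

Compute the nim-sum pairwise:
2 ⊕ 10 = 8
8 ⊕ 1 = 9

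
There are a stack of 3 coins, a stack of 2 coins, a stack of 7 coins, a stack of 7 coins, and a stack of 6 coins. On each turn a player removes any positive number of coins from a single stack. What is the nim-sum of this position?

7

Nim-sum: 3 ⊕ 2 ⊕ 7 ⊕ 7 ⊕ 6 = 7.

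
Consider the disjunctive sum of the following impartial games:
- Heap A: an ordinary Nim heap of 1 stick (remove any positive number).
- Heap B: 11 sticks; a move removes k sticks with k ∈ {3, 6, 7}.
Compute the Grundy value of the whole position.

1

Heap A is a plain Nim heap of size 1, so its Grundy value is 1.
Build the Grundy sequence for heap B with g(k) = mex{g(k−s) : s ∈ {3, 6, 7}, s ≤ k}:
g(0) = mex{} = 0
g(1) = mex{} = 0
g(2) = mex{} = 0
g(3) = mex{0} = 1
g(4) = mex{0} = 1
g(5) = mex{0} = 1
g(6) = mex{0,1} = 2
g(7) = mex{0,1} = 2
g(8) = mex{0,1} = 2
g(9) = mex{0,1,2} = 3
g(10) = mex{1,2} = 0
g(11) = mex{1,2} = 0
So g(11) = 0.
The value of a disjunctive sum is the nim-sum of the parts.
Combined value = 1 XOR 0 = 1.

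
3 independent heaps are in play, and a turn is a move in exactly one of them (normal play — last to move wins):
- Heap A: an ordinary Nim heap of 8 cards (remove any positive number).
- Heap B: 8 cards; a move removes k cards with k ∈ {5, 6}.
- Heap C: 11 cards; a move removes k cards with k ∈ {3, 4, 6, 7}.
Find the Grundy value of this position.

9

Heap A is a plain Nim heap of size 8, so its Grundy value is 8.
For heap B, compute g(0), g(1), … with moves {5, 6}:
k:     0  1  2  3  4  5  6  7  8
g(k):  0  0  0  0  0  1  1  1  1
So g(8) = 1.
Build the Grundy sequence for heap C with g(k) = mex{g(k−s) : s ∈ {3, 4, 6, 7}, s ≤ k}:
g(0) = mex{} = 0
g(1) = mex{} = 0
g(2) = mex{} = 0
g(3) = mex{0} = 1
g(4) = mex{0} = 1
g(5) = mex{0} = 1
g(6) = mex{0,1} = 2
g(7) = mex{0,1} = 2
g(8) = mex{0,1} = 2
g(9) = mex{0,1,2} = 3
g(10) = mex{1,2} = 0
g(11) = mex{1,2} = 0
So g(11) = 0.
The value of a disjunctive sum is the nim-sum of the parts.
Combined value = 8 XOR 1 XOR 0 = 9.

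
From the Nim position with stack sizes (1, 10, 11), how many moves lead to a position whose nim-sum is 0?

Compute the nim-sum pairwise:
1 ^ 10 = 11
11 ^ 11 = 0
The nim-sum is already 0, so every move leaves a nonzero nim-sum — there are no winning moves.

0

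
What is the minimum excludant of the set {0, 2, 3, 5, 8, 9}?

1

0 is in the set but 1 is not, so the mex is 1.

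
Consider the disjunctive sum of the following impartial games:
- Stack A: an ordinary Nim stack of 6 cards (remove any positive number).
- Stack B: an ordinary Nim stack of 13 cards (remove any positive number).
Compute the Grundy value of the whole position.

11

Stack A is a plain Nim stack of size 6, so its Grundy value is 6.
Stack B is a plain Nim stack of size 13, so its Grundy value is 13.
By the Sprague-Grundy theorem, the Grundy value of a sum of independent games is the XOR of the component values.
Combined value = 6 ⊕ 13 = 11.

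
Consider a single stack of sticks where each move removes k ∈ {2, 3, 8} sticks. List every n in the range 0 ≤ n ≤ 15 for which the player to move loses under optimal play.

0, 1, 5, 6, 10, 11, 15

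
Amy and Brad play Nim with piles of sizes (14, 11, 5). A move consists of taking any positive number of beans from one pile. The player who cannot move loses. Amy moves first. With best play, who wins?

Nim-sum: 14 ^ 11 ^ 5 = 0.
The nim-sum is 0, so this is a P-position: the player to move is in a losing position under optimal play; Amy is about to move from it and so loses — Brad wins.

Brad wins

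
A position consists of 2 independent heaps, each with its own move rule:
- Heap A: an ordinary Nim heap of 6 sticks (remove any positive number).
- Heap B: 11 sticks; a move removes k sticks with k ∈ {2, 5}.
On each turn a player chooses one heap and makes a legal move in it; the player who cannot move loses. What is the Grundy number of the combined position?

6

Heap A is a plain Nim heap of size 6, so its Grundy value is 6.
Grundy values for heap B (subtraction set {2, 5}):
g(0) = mex{} = 0
g(1) = mex{} = 0
g(2) = mex{0} = 1
g(3) = mex{0} = 1
g(4) = mex{1} = 0
g(5) = mex{0,1} = 2
g(6) = mex{0} = 1
g(7) = mex{1,2} = 0
g(8) = mex{1} = 0
g(9) = mex{0} = 1
g(10) = mex{0,2} = 1
g(11) = mex{1} = 0
So g(11) = 0.
By the Sprague-Grundy theorem, the Grundy value of a sum of independent games is the XOR of the component values.
Combined value = 6 XOR 0 = 6.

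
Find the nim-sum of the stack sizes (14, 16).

Nim-sum: 14 ⊕ 16 = 30.

30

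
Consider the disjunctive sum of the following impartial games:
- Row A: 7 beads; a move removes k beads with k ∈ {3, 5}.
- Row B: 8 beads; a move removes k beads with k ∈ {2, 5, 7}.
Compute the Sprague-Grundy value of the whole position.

Build the Grundy sequence for row A with g(k) = mex{g(k−s) : s ∈ {3, 5}, s ≤ k}:
g(0) = mex{} = 0
g(1) = mex{} = 0
g(2) = mex{} = 0
g(3) = mex{0} = 1
g(4) = mex{0} = 1
g(5) = mex{0} = 1
g(6) = mex{0,1} = 2
g(7) = mex{0,1} = 2
So g(7) = 2.
Grundy values for row B (subtraction set {2, 5, 7}):
k:     0  1  2  3  4  5  6  7  8
g(k):  0  0  1  1  0  2  1  3  2
So g(8) = 2.
The value of a disjunctive sum is the nim-sum of the parts.
Combined value = 2 XOR 2 = 0.

0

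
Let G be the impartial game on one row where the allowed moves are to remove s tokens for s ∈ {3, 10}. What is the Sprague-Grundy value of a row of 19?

0

Compute g(0), g(1), … for moves {3, 10}:
k:     0  1  2  3  4  5  6  7  8  9 10 11 12 13 14 15 16 17 18 19
g(k):  0  0  0  1  1  1  0  0  0  1  1  1  2  0  0  0  1  1  1  0
So g(19) = 0.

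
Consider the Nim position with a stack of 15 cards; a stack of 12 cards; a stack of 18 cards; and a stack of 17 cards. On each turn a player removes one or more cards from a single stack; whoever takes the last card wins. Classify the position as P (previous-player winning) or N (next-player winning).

Compute the nim-sum pairwise:
15 ^ 12 = 3
3 ^ 18 = 17
17 ^ 17 = 0
The nim-sum is 0, so this is a P-position: the player to move is in a losing position under optimal play.

P-position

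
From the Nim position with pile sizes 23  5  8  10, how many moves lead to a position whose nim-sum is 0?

1

Bitwise XOR of the heap sizes:
  10111  (23)
  00101  (5)
  01000  (8)
  01010  (10)
  -----
  10000  (16)
The overall nim-sum is X = 16. A pile of size p has a winning move iff p XOR X < p (reduce it to p XOR X).
  23: 23 XOR 16 = 7 < 23 — winning move (to 7).
  5: 5 XOR 16 = 21 ≥ 5 — no move.
  8: 8 XOR 16 = 24 ≥ 8 — no move.
  10: 10 XOR 16 = 26 ≥ 10 — no move.
That gives 1 winning move.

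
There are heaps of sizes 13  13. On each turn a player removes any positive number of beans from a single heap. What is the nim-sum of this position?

0

Nim-sum: 13 XOR 13 = 0.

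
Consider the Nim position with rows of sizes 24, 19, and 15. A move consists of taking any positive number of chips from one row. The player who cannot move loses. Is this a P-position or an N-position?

Write each in binary and XOR column by column:
  11000  (24)
  10011  (19)
  01111  (15)
  -----
  00100  (4)
The nim-sum is 4 ≠ 0, so this is an N-position: the player to move can win.

N-position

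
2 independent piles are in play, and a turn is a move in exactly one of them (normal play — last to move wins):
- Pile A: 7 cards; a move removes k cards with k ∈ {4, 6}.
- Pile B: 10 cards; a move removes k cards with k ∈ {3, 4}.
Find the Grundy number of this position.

Build the Grundy sequence for pile A with g(k) = mex{g(k−s) : s ∈ {4, 6}, s ≤ k}:
g(0) = mex{} = 0
g(1) = mex{} = 0
g(2) = mex{} = 0
g(3) = mex{} = 0
g(4) = mex{0} = 1
g(5) = mex{0} = 1
g(6) = mex{0} = 1
g(7) = mex{0} = 1
So g(7) = 1.
Build the Grundy sequence for pile B with g(k) = mex{g(k−s) : s ∈ {3, 4}, s ≤ k}:
k:     0  1  2  3  4  5  6  7  8  9 10
g(k):  0  0  0  1  1  1  2  0  0  0  1
So g(10) = 1.
By the Sprague-Grundy theorem, the Grundy value of a sum of independent games is the XOR of the component values.
Combined value = 1 ⊕ 1 = 0.

0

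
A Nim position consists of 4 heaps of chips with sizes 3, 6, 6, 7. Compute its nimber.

4

Compute the nim-sum pairwise:
3 ^ 6 = 5
5 ^ 6 = 3
3 ^ 7 = 4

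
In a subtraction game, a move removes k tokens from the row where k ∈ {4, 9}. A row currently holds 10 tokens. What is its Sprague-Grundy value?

Compute g(0), g(1), … for moves {4, 9}:
g(0) = mex{} = 0
g(1) = mex{} = 0
g(2) = mex{} = 0
g(3) = mex{} = 0
g(4) = mex{0} = 1
g(5) = mex{0} = 1
g(6) = mex{0} = 1
g(7) = mex{0} = 1
g(8) = mex{1} = 0
g(9) = mex{0,1} = 2
g(10) = mex{0,1} = 2
So g(10) = 2.

2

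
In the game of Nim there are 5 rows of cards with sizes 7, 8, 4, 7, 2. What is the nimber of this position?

14

In binary:
  0111  (7)
  1000  (8)
  0100  (4)
  0111  (7)
  0010  (2)
  ----
  1110  (14)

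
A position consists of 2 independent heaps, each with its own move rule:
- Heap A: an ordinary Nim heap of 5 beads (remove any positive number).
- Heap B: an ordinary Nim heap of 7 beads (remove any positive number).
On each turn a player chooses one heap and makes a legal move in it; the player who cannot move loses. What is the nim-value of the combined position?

Heap A is a plain Nim heap of size 5, so its Grundy value is 5.
Heap B is a plain Nim heap of size 7, so its Grundy value is 7.
By the Sprague-Grundy theorem, the Grundy value of a sum of independent games is the XOR of the component values.
Combined value = 5 ⊕ 7 = 2.

2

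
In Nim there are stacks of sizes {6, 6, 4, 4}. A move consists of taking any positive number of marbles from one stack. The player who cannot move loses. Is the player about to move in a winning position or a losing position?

Losing position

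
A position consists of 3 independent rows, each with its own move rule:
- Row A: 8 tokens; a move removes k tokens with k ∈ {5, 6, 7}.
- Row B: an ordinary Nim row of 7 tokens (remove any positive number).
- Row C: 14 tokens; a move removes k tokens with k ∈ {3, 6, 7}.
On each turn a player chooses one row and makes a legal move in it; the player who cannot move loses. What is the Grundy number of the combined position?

7

Build the Grundy sequence for row A with g(k) = mex{g(k−s) : s ∈ {5, 6, 7}, s ≤ k}:
g(0) = mex{} = 0
g(1) = mex{} = 0
g(2) = mex{} = 0
g(3) = mex{} = 0
g(4) = mex{} = 0
g(5) = mex{0} = 1
g(6) = mex{0} = 1
g(7) = mex{0} = 1
g(8) = mex{0} = 1
So g(8) = 1.
Row B is a plain Nim row of size 7, so its Grundy value is 7.
For row C, compute g(0), g(1), … with moves {3, 6, 7}:
k:     0  1  2  3  4  5  6  7  8  9 10 11 12 13 14
g(k):  0  0  0  1  1  1  2  2  2  3  0  0  0  1  1
So g(14) = 1.
By the Sprague-Grundy theorem, the Grundy value of a sum of independent games is the XOR of the component values.
Combined value = 1 XOR 7 XOR 1 = 7.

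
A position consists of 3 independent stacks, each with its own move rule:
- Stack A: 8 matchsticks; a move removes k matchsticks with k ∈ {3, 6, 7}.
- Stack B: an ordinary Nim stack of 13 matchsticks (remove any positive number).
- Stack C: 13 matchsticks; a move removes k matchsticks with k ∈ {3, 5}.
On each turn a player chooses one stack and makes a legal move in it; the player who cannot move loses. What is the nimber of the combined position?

14

Grundy values for stack A (subtraction set {3, 6, 7}):
k:     0  1  2  3  4  5  6  7  8
g(k):  0  0  0  1  1  1  2  2  2
So g(8) = 2.
Stack B is a plain Nim stack of size 13, so its Grundy value is 13.
Build the Grundy sequence for stack C with g(k) = mex{g(k−s) : s ∈ {3, 5}, s ≤ k}:
g(0) = mex{} = 0
g(1) = mex{} = 0
g(2) = mex{} = 0
g(3) = mex{0} = 1
g(4) = mex{0} = 1
g(5) = mex{0} = 1
g(6) = mex{0,1} = 2
g(7) = mex{0,1} = 2
g(8) = mex{1} = 0
g(9) = mex{1,2} = 0
g(10) = mex{1,2} = 0
g(11) = mex{0,2} = 1
g(12) = mex{0,2} = 1
g(13) = mex{0} = 1
So g(13) = 1.
The value of a disjunctive sum is the nim-sum of the parts.
Combined value = 2 XOR 13 XOR 1 = 14.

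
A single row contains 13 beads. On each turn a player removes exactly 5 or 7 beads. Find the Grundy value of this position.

0

Grundy values for subtraction set {5, 7}:
k:     0  1  2  3  4  5  6  7  8  9 10 11 12 13
g(k):  0  0  0  0  0  1  1  1  1  1  2  2  0  0
So g(13) = 0.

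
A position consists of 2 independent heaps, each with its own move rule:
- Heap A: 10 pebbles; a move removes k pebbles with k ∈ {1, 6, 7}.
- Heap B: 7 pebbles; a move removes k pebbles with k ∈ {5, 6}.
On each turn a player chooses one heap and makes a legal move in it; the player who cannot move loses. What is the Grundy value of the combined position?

3

Grundy values for heap A (subtraction set {1, 6, 7}):
k:     0  1  2  3  4  5  6  7  8  9 10
g(k):  0  1  0  1  0  1  2  3  2  3  2
So g(10) = 2.
Grundy values for heap B (subtraction set {5, 6}):
g(0) = mex{} = 0
g(1) = mex{} = 0
g(2) = mex{} = 0
g(3) = mex{} = 0
g(4) = mex{} = 0
g(5) = mex{0} = 1
g(6) = mex{0} = 1
g(7) = mex{0} = 1
So g(7) = 1.
The value of a disjunctive sum is the nim-sum of the parts.
Combined value = 2 ⊕ 1 = 3.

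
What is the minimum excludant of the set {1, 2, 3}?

0 is not in the set, so the mex is 0.

0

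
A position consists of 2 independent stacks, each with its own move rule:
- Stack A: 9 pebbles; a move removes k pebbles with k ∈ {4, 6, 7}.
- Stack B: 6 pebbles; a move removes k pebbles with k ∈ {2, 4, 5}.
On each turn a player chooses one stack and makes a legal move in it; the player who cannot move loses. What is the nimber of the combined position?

For stack A, compute g(0), g(1), … with moves {4, 6, 7}:
g(0) = mex{} = 0
g(1) = mex{} = 0
g(2) = mex{} = 0
g(3) = mex{} = 0
g(4) = mex{0} = 1
g(5) = mex{0} = 1
g(6) = mex{0} = 1
g(7) = mex{0} = 1
g(8) = mex{0,1} = 2
g(9) = mex{0,1} = 2
So g(9) = 2.
Grundy values for stack B (subtraction set {2, 4, 5}):
k:     0  1  2  3  4  5  6
g(k):  0  0  1  1  2  2  3
So g(6) = 3.
By the Sprague-Grundy theorem, the Grundy value of a sum of independent games is the XOR of the component values.
Combined value = 2 ⊕ 3 = 1.

1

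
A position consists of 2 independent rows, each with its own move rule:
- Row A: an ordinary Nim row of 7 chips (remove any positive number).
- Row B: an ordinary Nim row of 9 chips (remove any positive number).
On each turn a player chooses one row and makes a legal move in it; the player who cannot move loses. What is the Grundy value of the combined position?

14

Row A is a plain Nim row of size 7, so its Grundy value is 7.
Row B is a plain Nim row of size 9, so its Grundy value is 9.
By the Sprague-Grundy theorem, the Grundy value of a sum of independent games is the XOR of the component values.
Combined value = 7 ⊕ 9 = 14.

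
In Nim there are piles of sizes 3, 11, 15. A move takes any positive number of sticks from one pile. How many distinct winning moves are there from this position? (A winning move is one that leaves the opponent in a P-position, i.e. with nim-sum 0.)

Compute the nim-sum pairwise:
3 ⊕ 11 = 8
8 ⊕ 15 = 7
The overall nim-sum is X = 7. A pile of size p has a winning move iff p XOR X < p (reduce it to p XOR X).
  3: 3 XOR 7 = 4 ≥ 3 — no move.
  11: 11 XOR 7 = 12 ≥ 11 — no move.
  15: 15 XOR 7 = 8 < 15 — winning move (to 8).
That gives 1 winning move.

1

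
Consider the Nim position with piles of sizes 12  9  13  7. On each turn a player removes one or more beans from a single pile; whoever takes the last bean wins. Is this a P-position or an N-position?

Bitwise XOR of the heap sizes:
  1100  (12)
  1001  (9)
  1101  (13)
  0111  (7)
  ----
  1111  (15)
The nim-sum is 15 ≠ 0, so this is an N-position: the player to move can win.

N-position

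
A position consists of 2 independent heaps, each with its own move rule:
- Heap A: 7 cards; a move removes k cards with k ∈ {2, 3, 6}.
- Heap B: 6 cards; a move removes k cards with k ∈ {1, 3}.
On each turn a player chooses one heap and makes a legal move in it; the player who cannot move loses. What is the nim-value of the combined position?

Build the Grundy sequence for heap A with g(k) = mex{g(k−s) : s ∈ {2, 3, 6}, s ≤ k}:
g(0) = mex{} = 0
g(1) = mex{} = 0
g(2) = mex{0} = 1
g(3) = mex{0} = 1
g(4) = mex{0,1} = 2
g(5) = mex{1} = 0
g(6) = mex{0,1,2} = 3
g(7) = mex{0,2} = 1
So g(7) = 1.
Build the Grundy sequence for heap B with g(k) = mex{g(k−s) : s ∈ {1, 3}, s ≤ k}:
k:     0  1  2  3  4  5  6
g(k):  0  1  0  1  0  1  0
So g(6) = 0.
The value of a disjunctive sum is the nim-sum of the parts.
Combined value = 1 ⊕ 0 = 1.

1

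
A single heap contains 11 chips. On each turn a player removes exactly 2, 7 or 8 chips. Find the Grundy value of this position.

3

Compute g(0), g(1), … for moves {2, 7, 8}:
g(0) = mex{} = 0
g(1) = mex{} = 0
g(2) = mex{0} = 1
g(3) = mex{0} = 1
g(4) = mex{1} = 0
g(5) = mex{1} = 0
g(6) = mex{0} = 1
g(7) = mex{0} = 1
g(8) = mex{0,1} = 2
g(9) = mex{0,1} = 2
g(10) = mex{1,2} = 0
g(11) = mex{0,1,2} = 3
So g(11) = 3.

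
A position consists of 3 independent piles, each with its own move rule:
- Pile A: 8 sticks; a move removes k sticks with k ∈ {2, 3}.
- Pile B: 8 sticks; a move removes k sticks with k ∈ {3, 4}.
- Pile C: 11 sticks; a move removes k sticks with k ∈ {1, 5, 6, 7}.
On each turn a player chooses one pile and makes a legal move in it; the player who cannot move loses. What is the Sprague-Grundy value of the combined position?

Build the Grundy sequence for pile A with g(k) = mex{g(k−s) : s ∈ {2, 3}, s ≤ k}:
g(0) = mex{} = 0
g(1) = mex{} = 0
g(2) = mex{0} = 1
g(3) = mex{0} = 1
g(4) = mex{0,1} = 2
g(5) = mex{1} = 0
g(6) = mex{1,2} = 0
g(7) = mex{0,2} = 1
g(8) = mex{0} = 1
So g(8) = 1.
For pile B, compute g(0), g(1), … with moves {3, 4}:
k:     0  1  2  3  4  5  6  7  8
g(k):  0  0  0  1  1  1  2  0  0
So g(8) = 0.
For pile C, compute g(0), g(1), … with moves {1, 5, 6, 7}:
k:     0  1  2  3  4  5  6  7  8  9 10 11
g(k):  0  1  0  1  0  1  2  3  2  3  2  3
So g(11) = 3.
The value of a disjunctive sum is the nim-sum of the parts.
Combined value = 1 ⊕ 0 ⊕ 3 = 2.

2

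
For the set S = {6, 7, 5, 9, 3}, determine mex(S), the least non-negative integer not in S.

0

0 is not in the set, so the mex is 0.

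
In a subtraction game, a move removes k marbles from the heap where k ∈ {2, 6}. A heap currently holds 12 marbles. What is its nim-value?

Compute g(0), g(1), … for moves {2, 6}:
k:     0  1  2  3  4  5  6  7  8  9 10 11 12
g(k):  0  0  1  1  0  0  1  1  0  0  1  1  0
So g(12) = 0.

0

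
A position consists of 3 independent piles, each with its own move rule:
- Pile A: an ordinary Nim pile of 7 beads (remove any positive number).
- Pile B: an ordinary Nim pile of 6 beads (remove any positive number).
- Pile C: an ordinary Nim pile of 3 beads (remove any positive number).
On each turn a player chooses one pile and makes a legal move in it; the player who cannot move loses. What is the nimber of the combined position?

2

Pile A is a plain Nim pile of size 7, so its Grundy value is 7.
Pile B is a plain Nim pile of size 6, so its Grundy value is 6.
Pile C is a plain Nim pile of size 3, so its Grundy value is 3.
By the Sprague-Grundy theorem, the Grundy value of a sum of independent games is the XOR of the component values.
Combined value = 7 XOR 6 XOR 3 = 2.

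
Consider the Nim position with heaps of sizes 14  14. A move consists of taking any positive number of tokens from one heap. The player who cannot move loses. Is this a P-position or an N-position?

P-position

Compute the nim-sum pairwise:
14 ⊕ 14 = 0
The nim-sum is 0, so this is a P-position: the player to move is in a losing position under optimal play.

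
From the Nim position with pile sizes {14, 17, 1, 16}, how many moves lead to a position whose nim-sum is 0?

1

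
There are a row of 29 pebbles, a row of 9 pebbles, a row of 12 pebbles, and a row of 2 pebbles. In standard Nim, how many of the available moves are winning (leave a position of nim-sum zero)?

1

Compute the nim-sum pairwise:
29 ⊕ 9 = 20
20 ⊕ 12 = 24
24 ⊕ 2 = 26
The overall nim-sum is X = 26. A row of size p has a winning move iff p XOR X < p (reduce it to p XOR X).
  29: 29 XOR 26 = 7 < 29 — winning move (to 7).
  9: 9 XOR 26 = 19 ≥ 9 — no move.
  12: 12 XOR 26 = 22 ≥ 12 — no move.
  2: 2 XOR 26 = 24 ≥ 2 — no move.
That gives 1 winning move.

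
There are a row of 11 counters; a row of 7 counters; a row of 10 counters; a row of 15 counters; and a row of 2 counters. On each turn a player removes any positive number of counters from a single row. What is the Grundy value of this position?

11

Nim-sum: 11 ^ 7 ^ 10 ^ 15 ^ 2 = 11.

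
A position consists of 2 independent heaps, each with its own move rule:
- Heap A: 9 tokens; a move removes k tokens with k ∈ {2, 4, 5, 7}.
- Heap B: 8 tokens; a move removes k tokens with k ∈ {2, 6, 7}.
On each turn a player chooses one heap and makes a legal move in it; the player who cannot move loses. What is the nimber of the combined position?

Grundy values for heap A (subtraction set {2, 4, 5, 7}):
g(0) = mex{} = 0
g(1) = mex{} = 0
g(2) = mex{0} = 1
g(3) = mex{0} = 1
g(4) = mex{0,1} = 2
g(5) = mex{0,1} = 2
g(6) = mex{0,1,2} = 3
g(7) = mex{0,1,2} = 3
g(8) = mex{0,1,2,3} = 4
g(9) = mex{1,2,3} = 0
So g(9) = 0.
For heap B, compute g(0), g(1), … with moves {2, 6, 7}:
k:     0  1  2  3  4  5  6  7  8
g(k):  0  0  1  1  0  0  1  1  2
So g(8) = 2.
By the Sprague-Grundy theorem, the Grundy value of a sum of independent games is the XOR of the component values.
Combined value = 0 XOR 2 = 2.

2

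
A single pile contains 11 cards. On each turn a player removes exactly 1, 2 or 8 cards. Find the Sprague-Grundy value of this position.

Grundy values for subtraction set {1, 2, 8}:
k:     0  1  2  3  4  5  6  7  8  9 10 11
g(k):  0  1  2  0  1  2  0  1  2  0  1  2
So g(11) = 2.

2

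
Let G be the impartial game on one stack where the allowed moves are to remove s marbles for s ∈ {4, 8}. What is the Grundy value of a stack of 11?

2

Compute g(0), g(1), … for moves {4, 8}:
g(0) = mex{} = 0
g(1) = mex{} = 0
g(2) = mex{} = 0
g(3) = mex{} = 0
g(4) = mex{0} = 1
g(5) = mex{0} = 1
g(6) = mex{0} = 1
g(7) = mex{0} = 1
g(8) = mex{0,1} = 2
g(9) = mex{0,1} = 2
g(10) = mex{0,1} = 2
g(11) = mex{0,1} = 2
So g(11) = 2.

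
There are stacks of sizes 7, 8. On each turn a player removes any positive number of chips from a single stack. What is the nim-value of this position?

15

Write each in binary and XOR column by column:
  0111  (7)
  1000  (8)
  ----
  1111  (15)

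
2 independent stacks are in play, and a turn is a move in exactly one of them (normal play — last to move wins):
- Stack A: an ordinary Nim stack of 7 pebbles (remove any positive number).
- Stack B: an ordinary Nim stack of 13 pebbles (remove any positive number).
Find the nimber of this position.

10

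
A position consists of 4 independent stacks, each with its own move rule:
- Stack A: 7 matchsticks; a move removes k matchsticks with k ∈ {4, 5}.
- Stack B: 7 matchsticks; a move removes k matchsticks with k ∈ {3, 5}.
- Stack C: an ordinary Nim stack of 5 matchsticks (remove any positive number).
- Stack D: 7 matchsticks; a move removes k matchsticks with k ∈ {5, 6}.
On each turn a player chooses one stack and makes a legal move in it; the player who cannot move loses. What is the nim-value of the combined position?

Build the Grundy sequence for stack A with g(k) = mex{g(k−s) : s ∈ {4, 5}, s ≤ k}:
g(0) = mex{} = 0
g(1) = mex{} = 0
g(2) = mex{} = 0
g(3) = mex{} = 0
g(4) = mex{0} = 1
g(5) = mex{0} = 1
g(6) = mex{0} = 1
g(7) = mex{0} = 1
So g(7) = 1.
Grundy values for stack B (subtraction set {3, 5}):
k:     0  1  2  3  4  5  6  7
g(k):  0  0  0  1  1  1  2  2
So g(7) = 2.
Stack C is a plain Nim stack of size 5, so its Grundy value is 5.
Grundy values for stack D (subtraction set {5, 6}):
g(0) = mex{} = 0
g(1) = mex{} = 0
g(2) = mex{} = 0
g(3) = mex{} = 0
g(4) = mex{} = 0
g(5) = mex{0} = 1
g(6) = mex{0} = 1
g(7) = mex{0} = 1
So g(7) = 1.
The value of a disjunctive sum is the nim-sum of the parts.
Combined value = 1 XOR 2 XOR 5 XOR 1 = 7.

7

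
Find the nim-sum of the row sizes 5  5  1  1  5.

Write each in binary and XOR column by column:
  101  (5)
  101  (5)
  001  (1)
  001  (1)
  101  (5)
  ---
  101  (5)

5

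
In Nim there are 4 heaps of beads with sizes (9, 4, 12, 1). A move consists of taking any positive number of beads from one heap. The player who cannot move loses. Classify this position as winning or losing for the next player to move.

Nim-sum: 9 XOR 4 XOR 12 XOR 1 = 0.
The nim-sum is 0, so this is a P-position: the player to move is in a losing position under optimal play.

Losing position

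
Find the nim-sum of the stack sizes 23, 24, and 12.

In binary:
  10111  (23)
  11000  (24)
  01100  (12)
  -----
  00011  (3)

3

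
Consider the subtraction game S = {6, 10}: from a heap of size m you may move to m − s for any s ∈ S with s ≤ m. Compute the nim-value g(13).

2

Grundy values for subtraction set {6, 10}:
k:     0  1  2  3  4  5  6  7  8  9 10 11 12 13
g(k):  0  0  0  0  0  0  1  1  1  1  1  1  2  2
So g(13) = 2.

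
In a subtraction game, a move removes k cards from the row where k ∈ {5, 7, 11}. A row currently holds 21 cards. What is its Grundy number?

1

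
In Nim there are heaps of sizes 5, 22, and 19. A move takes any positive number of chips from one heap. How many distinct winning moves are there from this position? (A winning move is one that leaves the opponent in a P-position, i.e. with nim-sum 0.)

Compute the nim-sum pairwise:
5 ⊕ 22 = 19
19 ⊕ 19 = 0
The nim-sum is already 0, so every move leaves a nonzero nim-sum — there are no winning moves.

0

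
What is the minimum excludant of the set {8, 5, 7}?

0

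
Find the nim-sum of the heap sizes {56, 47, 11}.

Compute the nim-sum pairwise:
56 ^ 47 = 23
23 ^ 11 = 28

28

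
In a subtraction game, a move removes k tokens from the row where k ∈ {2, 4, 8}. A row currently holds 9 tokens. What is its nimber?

1

Grundy values for subtraction set {2, 4, 8}:
g(0) = mex{} = 0
g(1) = mex{} = 0
g(2) = mex{0} = 1
g(3) = mex{0} = 1
g(4) = mex{0,1} = 2
g(5) = mex{0,1} = 2
g(6) = mex{1,2} = 0
g(7) = mex{1,2} = 0
g(8) = mex{0,2} = 1
g(9) = mex{0,2} = 1
So g(9) = 1.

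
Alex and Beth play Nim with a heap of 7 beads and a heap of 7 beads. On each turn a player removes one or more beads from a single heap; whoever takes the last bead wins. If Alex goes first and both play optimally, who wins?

Beth wins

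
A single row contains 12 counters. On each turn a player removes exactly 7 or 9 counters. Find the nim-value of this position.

Build the Grundy sequence with g(k) = mex{g(k−s) : s ∈ {7, 9}, s ≤ k}:
k:     0  1  2  3  4  5  6  7  8  9 10 11 12
g(k):  0  0  0  0  0  0  0  1  1  1  1  1  1
So g(12) = 1.

1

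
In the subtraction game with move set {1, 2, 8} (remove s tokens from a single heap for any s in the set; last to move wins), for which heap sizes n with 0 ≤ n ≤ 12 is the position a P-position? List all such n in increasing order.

Build the Grundy sequence with g(k) = mex{g(k−s) : s ∈ {1, 2, 8}, s ≤ k}:
g(0) = mex{} = 0
g(1) = mex{0} = 1
g(2) = mex{0,1} = 2
g(3) = mex{1,2} = 0
g(4) = mex{0,2} = 1
g(5) = mex{0,1} = 2
g(6) = mex{1,2} = 0
g(7) = mex{0,2} = 1
g(8) = mex{0,1} = 2
g(9) = mex{1,2} = 0
g(10) = mex{0,2} = 1
g(11) = mex{0,1} = 2
g(12) = mex{1,2} = 0
The P-positions (g = 0) in 0..12 are 0, 3, 6, 9, 12.

0, 3, 6, 9, 12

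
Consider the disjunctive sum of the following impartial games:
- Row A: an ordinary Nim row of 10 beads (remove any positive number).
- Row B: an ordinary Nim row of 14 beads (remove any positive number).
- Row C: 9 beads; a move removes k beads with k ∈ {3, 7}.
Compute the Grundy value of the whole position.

5

Row A is a plain Nim row of size 10, so its Grundy value is 10.
Row B is a plain Nim row of size 14, so its Grundy value is 14.
For row C, compute g(0), g(1), … with moves {3, 7}:
g(0) = mex{} = 0
g(1) = mex{} = 0
g(2) = mex{} = 0
g(3) = mex{0} = 1
g(4) = mex{0} = 1
g(5) = mex{0} = 1
g(6) = mex{1} = 0
g(7) = mex{0,1} = 2
g(8) = mex{0,1} = 2
g(9) = mex{0} = 1
So g(9) = 1.
The value of a disjunctive sum is the nim-sum of the parts.
Combined value = 10 XOR 14 XOR 1 = 5.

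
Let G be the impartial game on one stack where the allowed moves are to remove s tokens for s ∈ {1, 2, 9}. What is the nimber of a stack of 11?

1

Compute g(0), g(1), … for moves {1, 2, 9}:
k:     0  1  2  3  4  5  6  7  8  9 10 11
g(k):  0  1  2  0  1  2  0  1  2  3  0  1
So g(11) = 1.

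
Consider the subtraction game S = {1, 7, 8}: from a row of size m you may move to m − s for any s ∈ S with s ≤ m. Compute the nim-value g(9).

Grundy values for subtraction set {1, 7, 8}:
g(0) = mex{} = 0
g(1) = mex{0} = 1
g(2) = mex{1} = 0
g(3) = mex{0} = 1
g(4) = mex{1} = 0
g(5) = mex{0} = 1
g(6) = mex{1} = 0
g(7) = mex{0} = 1
g(8) = mex{0,1} = 2
g(9) = mex{0,1,2} = 3
So g(9) = 3.

3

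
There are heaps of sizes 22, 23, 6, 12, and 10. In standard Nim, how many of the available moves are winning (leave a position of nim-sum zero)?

Nim-sum: 22 ⊕ 23 ⊕ 6 ⊕ 12 ⊕ 10 = 1.
The overall nim-sum is X = 1. A heap of size p has a winning move iff p XOR X < p (reduce it to p XOR X).
  22: 22 XOR 1 = 23 ≥ 22 — no move.
  23: 23 XOR 1 = 22 < 23 — winning move (to 22).
  6: 6 XOR 1 = 7 ≥ 6 — no move.
  12: 12 XOR 1 = 13 ≥ 12 — no move.
  10: 10 XOR 1 = 11 ≥ 10 — no move.
That gives 1 winning move.

1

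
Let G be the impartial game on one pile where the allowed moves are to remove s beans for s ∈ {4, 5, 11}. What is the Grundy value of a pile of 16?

Compute g(0), g(1), … for moves {4, 5, 11}:
k:     0  1  2  3  4  5  6  7  8  9 10 11 12 13 14 15 16
g(k):  0  0  0  0  1  1  1  1  2  0  0  2  3  1  1  3  0
So g(16) = 0.

0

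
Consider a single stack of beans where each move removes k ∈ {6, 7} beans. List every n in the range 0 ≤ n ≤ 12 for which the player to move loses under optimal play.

0, 1, 2, 3, 4, 5

Grundy values for subtraction set {6, 7}:
k:     0  1  2  3  4  5  6  7  8  9 10 11 12
g(k):  0  0  0  0  0  0  1  1  1  1  1  1  2
The P-positions (g = 0) in 0..12 are 0, 1, 2, 3, 4, 5.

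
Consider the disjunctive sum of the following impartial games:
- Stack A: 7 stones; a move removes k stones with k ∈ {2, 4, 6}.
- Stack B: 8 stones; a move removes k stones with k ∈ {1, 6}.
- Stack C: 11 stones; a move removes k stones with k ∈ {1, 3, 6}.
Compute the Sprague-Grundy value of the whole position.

2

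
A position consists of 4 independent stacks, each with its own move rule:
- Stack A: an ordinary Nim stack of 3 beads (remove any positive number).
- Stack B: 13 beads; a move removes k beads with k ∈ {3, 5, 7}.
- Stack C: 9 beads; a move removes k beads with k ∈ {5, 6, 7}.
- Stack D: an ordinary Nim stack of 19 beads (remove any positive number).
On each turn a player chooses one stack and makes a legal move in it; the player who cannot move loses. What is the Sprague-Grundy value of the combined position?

16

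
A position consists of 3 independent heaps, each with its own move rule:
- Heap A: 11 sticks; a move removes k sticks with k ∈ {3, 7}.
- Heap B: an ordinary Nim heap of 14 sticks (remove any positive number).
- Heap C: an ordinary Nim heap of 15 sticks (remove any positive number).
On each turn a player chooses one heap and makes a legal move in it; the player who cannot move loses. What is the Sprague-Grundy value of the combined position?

1

For heap A, compute g(0), g(1), … with moves {3, 7}:
k:     0  1  2  3  4  5  6  7  8  9 10 11
g(k):  0  0  0  1  1  1  0  2  2  1  0  0
So g(11) = 0.
Heap B is a plain Nim heap of size 14, so its Grundy value is 14.
Heap C is a plain Nim heap of size 15, so its Grundy value is 15.
The value of a disjunctive sum is the nim-sum of the parts.
Combined value = 0 XOR 14 XOR 15 = 1.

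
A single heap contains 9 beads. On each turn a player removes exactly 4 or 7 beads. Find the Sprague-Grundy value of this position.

2

Compute g(0), g(1), … for moves {4, 7}:
g(0) = mex{} = 0
g(1) = mex{} = 0
g(2) = mex{} = 0
g(3) = mex{} = 0
g(4) = mex{0} = 1
g(5) = mex{0} = 1
g(6) = mex{0} = 1
g(7) = mex{0} = 1
g(8) = mex{0,1} = 2
g(9) = mex{0,1} = 2
So g(9) = 2.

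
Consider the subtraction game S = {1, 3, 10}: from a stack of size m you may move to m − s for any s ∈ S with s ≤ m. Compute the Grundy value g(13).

0

Build the Grundy sequence with g(k) = mex{g(k−s) : s ∈ {1, 3, 10}, s ≤ k}:
k:     0  1  2  3  4  5  6  7  8  9 10 11 12 13
g(k):  0  1  0  1  0  1  0  1  0  1  2  3  2  0
So g(13) = 0.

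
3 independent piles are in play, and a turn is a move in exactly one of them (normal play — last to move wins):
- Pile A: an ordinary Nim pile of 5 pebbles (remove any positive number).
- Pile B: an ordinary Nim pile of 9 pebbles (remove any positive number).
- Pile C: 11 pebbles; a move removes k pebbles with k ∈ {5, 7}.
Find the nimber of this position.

14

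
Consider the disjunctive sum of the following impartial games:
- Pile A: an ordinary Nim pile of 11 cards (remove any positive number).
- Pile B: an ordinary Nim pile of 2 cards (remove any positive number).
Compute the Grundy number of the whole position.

Pile A is a plain Nim pile of size 11, so its Grundy value is 11.
Pile B is a plain Nim pile of size 2, so its Grundy value is 2.
By the Sprague-Grundy theorem, the Grundy value of a sum of independent games is the XOR of the component values.
Combined value = 11 ⊕ 2 = 9.

9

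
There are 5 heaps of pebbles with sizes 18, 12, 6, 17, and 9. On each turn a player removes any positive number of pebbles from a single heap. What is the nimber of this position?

0

Nim-sum: 18 ⊕ 12 ⊕ 6 ⊕ 17 ⊕ 9 = 0.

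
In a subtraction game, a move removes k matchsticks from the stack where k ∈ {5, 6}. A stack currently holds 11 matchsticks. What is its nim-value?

Compute g(0), g(1), … for moves {5, 6}:
k:     0  1  2  3  4  5  6  7  8  9 10 11
g(k):  0  0  0  0  0  1  1  1  1  1  2  0
So g(11) = 0.

0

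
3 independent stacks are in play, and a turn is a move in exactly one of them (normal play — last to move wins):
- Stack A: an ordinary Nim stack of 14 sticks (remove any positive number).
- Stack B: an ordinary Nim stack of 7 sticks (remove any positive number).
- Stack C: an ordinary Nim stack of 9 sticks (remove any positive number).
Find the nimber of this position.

0

Stack A is a plain Nim stack of size 14, so its Grundy value is 14.
Stack B is a plain Nim stack of size 7, so its Grundy value is 7.
Stack C is a plain Nim stack of size 9, so its Grundy value is 9.
The value of a disjunctive sum is the nim-sum of the parts.
Combined value = 14 ⊕ 7 ⊕ 9 = 0.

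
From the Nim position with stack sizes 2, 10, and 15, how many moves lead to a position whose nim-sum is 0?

1

Nim-sum: 2 XOR 10 XOR 15 = 7.
The overall nim-sum is X = 7. A stack of size p has a winning move iff p XOR X < p (reduce it to p XOR X).
  2: 2 XOR 7 = 5 ≥ 2 — no move.
  10: 10 XOR 7 = 13 ≥ 10 — no move.
  15: 15 XOR 7 = 8 < 15 — winning move (to 8).
That gives 1 winning move.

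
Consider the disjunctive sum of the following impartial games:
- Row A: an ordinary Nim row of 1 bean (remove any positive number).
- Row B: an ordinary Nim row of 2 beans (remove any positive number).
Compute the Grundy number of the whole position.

Row A is a plain Nim row of size 1, so its Grundy value is 1.
Row B is a plain Nim row of size 2, so its Grundy value is 2.
The value of a disjunctive sum is the nim-sum of the parts.
Combined value = 1 ⊕ 2 = 3.

3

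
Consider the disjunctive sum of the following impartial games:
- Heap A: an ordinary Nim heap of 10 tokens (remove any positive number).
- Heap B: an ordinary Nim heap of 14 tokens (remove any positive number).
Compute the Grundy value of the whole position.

4

Heap A is a plain Nim heap of size 10, so its Grundy value is 10.
Heap B is a plain Nim heap of size 14, so its Grundy value is 14.
The value of a disjunctive sum is the nim-sum of the parts.
Combined value = 10 XOR 14 = 4.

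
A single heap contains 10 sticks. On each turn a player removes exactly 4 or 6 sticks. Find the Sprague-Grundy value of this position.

0

Compute g(0), g(1), … for moves {4, 6}:
g(0) = mex{} = 0
g(1) = mex{} = 0
g(2) = mex{} = 0
g(3) = mex{} = 0
g(4) = mex{0} = 1
g(5) = mex{0} = 1
g(6) = mex{0} = 1
g(7) = mex{0} = 1
g(8) = mex{0,1} = 2
g(9) = mex{0,1} = 2
g(10) = mex{1} = 0
So g(10) = 0.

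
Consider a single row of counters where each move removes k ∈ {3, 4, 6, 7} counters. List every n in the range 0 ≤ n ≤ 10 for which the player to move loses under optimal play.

0, 1, 2, 10

Build the Grundy sequence with g(k) = mex{g(k−s) : s ∈ {3, 4, 6, 7}, s ≤ k}:
g(0) = mex{} = 0
g(1) = mex{} = 0
g(2) = mex{} = 0
g(3) = mex{0} = 1
g(4) = mex{0} = 1
g(5) = mex{0} = 1
g(6) = mex{0,1} = 2
g(7) = mex{0,1} = 2
g(8) = mex{0,1} = 2
g(9) = mex{0,1,2} = 3
g(10) = mex{1,2} = 0
The P-positions (g = 0) in 0..10 are 0, 1, 2, 10.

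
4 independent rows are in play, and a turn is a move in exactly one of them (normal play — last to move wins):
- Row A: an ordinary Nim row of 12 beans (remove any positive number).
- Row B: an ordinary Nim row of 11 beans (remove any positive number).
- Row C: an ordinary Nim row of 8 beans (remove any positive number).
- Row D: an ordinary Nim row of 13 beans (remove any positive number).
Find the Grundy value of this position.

2

Row A is a plain Nim row of size 12, so its Grundy value is 12.
Row B is a plain Nim row of size 11, so its Grundy value is 11.
Row C is a plain Nim row of size 8, so its Grundy value is 8.
Row D is a plain Nim row of size 13, so its Grundy value is 13.
By the Sprague-Grundy theorem, the Grundy value of a sum of independent games is the XOR of the component values.
Combined value = 12 XOR 11 XOR 8 XOR 13 = 2.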